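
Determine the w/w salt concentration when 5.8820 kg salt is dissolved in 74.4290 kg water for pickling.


Formula: Conc = salt / (water + salt) * 100
Substituting: Conc = 5.8820 / (74.4290 + 5.8820) * 100
Result: 7.3240 %


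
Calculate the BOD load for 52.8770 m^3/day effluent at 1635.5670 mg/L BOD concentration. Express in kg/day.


Formula: BOD_load = volume * conc / 1000
Substituting: BOD_load = 52.8770 * 1635.5670 / 1000
Result: 86.4839 kg/day


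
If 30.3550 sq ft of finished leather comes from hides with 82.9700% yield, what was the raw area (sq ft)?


Formula: raw = finished * 100 / yield
Substituting: raw = 30.3550 * 100 / 82.9700
Result: 36.5855 sq ft


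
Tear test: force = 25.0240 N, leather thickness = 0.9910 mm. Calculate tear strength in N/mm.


Formula: Tear strength = force / thickness
Substituting: Tear strength = 25.0240 / 0.9910
Result: 25.2513 N/mm


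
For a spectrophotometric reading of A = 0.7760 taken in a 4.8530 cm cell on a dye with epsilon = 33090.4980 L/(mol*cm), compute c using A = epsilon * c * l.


Formula: c = A / (epsilon * l)
Substituting: c = 0.7760 / (33090.4980 * 4.8530)
Result: 4.8322e-06 mol/L


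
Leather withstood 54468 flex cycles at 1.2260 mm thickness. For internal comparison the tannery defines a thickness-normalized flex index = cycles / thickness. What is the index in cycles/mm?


Formula: Index = cycles / thickness
Substituting: Index = 54468 / 1.2260
Result: 44427.4062 cycles/mm


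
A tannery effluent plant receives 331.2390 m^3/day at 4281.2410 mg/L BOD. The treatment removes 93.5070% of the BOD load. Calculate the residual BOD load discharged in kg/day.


Load_in = volume * conc / 1000 = 331.2390 * 4281.2410 / 1000 = 1418.1140 kg/day
Removed = Load_in * eff / 100 = 1418.1140 * 93.5070 / 100 = 1326.0358 kg/day
Load_out = Load_in - Removed = 1418.1140 - 1326.0358 = 92.0781 kg/day


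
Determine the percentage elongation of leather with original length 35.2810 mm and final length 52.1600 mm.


Formula: Elongation = (Lf - L0) / L0 * 100
Substituting: Elongation = (52.1600 - 35.2810) / 35.2810 * 100
Result: 47.8416 %


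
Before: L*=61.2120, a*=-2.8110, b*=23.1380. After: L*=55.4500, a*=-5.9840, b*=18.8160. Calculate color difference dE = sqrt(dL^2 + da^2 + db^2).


dL = -5.7620, da = -3.1730, db = -4.3220
dE = sqrt((-5.7620)^2 + (-3.1730)^2 + (-4.3220)^2) = 7.8707


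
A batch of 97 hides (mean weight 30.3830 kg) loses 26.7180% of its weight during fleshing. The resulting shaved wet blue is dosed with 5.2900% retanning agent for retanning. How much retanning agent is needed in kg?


Total_raw = N * avg_wt = 97 * 30.3830 = 2947.1510 kg
Substrate = Total_raw * (1 - loss/100) = 2947.1510 * (1 - 26.7180/100) = 2159.7312 kg
Retan = Substrate * pct / 100 = 2159.7312 * 5.2900 / 100 = 114.2498 kg


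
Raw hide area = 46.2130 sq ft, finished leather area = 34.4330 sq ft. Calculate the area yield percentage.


Formula: Yield = finished / raw * 100
Substituting: Yield = 34.4330 / 46.2130 * 100
Result: 74.5093 %


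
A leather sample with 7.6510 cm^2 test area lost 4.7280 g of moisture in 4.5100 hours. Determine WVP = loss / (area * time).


Formula: WVP = loss / (area * time)
Substituting: WVP = 4.7280 / (7.6510 * 4.5100)
Result: 0.1370 g/(cm^2*hr)


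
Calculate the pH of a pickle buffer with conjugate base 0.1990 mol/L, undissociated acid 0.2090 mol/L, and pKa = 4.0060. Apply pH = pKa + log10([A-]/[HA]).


ratio = [A-] / [HA] = 0.1990 / 0.2090 = 0.9522
log10(ratio) = -0.0212932
pH = pKa + log10(ratio) = 4.0060 - 0.0212932 = 3.9847


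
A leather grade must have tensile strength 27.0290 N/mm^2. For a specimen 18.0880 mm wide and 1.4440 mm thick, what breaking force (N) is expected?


Formula: F = TS * w * t
Substituting: F = 27.0290 * 18.0880 * 1.4440
Result: 705.9724 N


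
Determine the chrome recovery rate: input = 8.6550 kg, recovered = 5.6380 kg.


Formula: Recovery = recovered / input * 100
Substituting: Recovery = 5.6380 / 8.6550 * 100
Result: 65.1415 %


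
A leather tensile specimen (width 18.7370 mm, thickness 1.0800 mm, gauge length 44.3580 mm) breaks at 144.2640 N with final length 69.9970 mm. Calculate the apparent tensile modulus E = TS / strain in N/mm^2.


TS = F / (w * t) = 144.2640 / (18.7370 * 1.0800) = 7.1291 N/mm^2
strain = (Lf - L0) / L0 = (69.9970 - 44.3580) / 44.3580 = 0.5780
E = TS / strain = 7.1291 / 0.5780 = 12.3340 N/mm^2


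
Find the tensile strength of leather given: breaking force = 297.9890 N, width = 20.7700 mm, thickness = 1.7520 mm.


Formula: TS = force / (width * thickness)
Substituting: TS = 297.9890 / (20.7700 * 1.7520)
Result: 8.1890 N/mm^2


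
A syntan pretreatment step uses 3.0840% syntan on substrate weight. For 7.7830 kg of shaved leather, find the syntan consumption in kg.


Formula: Syntan = substrate * pct / 100
Substituting: Syntan = 7.7830 * 3.0840 / 100
Result: 0.2400 kg


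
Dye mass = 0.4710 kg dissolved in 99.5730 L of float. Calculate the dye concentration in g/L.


Formula: Conc = dye_mass(kg) / volume(L) * 1000
Substituting: Conc = 0.4710 / 99.5730 * 1000
Result: 4.7302 g/L


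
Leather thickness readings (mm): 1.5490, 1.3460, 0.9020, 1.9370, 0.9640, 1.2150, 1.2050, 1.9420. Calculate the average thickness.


Formula: Average = sum / n
Substituting: Average = 11.0600 / 8
Result: 1.3825 mm


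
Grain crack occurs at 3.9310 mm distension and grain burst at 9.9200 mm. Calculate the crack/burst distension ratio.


Formula: Ratio = crack / burst
Substituting: Ratio = 3.9310 / 9.9200
Result: 0.3963


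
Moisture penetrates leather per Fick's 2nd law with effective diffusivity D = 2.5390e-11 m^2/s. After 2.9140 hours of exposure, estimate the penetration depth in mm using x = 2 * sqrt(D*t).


t = 2.9140 hr * 3600 = 10490.4000 s
D * t = 2.5390e-11 * 10490.4000 = 2.6635e-07
x = 2 * sqrt(D*t) = 2 * sqrt(2.6635e-07) = 0.00103218 m = 1.0322 mm


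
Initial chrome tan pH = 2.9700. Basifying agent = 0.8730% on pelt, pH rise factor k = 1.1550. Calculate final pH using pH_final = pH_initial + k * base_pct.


Formula: pH_final = pH_initial + k * base_pct
Substituting: pH_final = 2.9700 + 1.1550 * 0.8730
Result: 3.9783


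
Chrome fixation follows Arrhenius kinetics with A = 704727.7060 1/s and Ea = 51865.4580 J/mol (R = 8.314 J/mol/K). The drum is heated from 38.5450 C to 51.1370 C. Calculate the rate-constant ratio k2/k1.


T1 = 38.5450 + 273.15 = 311.6950 K; T2 = 51.1370 + 273.15 = 324.2870 K
k1 = A * exp(-Ea/(R*T1)) = 704727.7060 * exp(-51865.4580/(8.314*311.6950)) = 0.00143206 1/s
k2 = A * exp(-Ea/(R*T2)) = 704727.7060 * exp(-51865.4580/(8.314*324.2870)) = 0.00311511 1/s
k2/k1 = 0.00311511 / 0.00143206 = 2.1753


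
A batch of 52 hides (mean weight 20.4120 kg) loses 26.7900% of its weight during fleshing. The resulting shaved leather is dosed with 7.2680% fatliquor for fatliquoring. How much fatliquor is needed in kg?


Total_raw = N * avg_wt = 52 * 20.4120 = 1061.4240 kg
Substrate = Total_raw * (1 - loss/100) = 1061.4240 * (1 - 26.7900/100) = 777.0685 kg
Fat = Substrate * pct / 100 = 777.0685 * 7.2680 / 100 = 56.4773 kg


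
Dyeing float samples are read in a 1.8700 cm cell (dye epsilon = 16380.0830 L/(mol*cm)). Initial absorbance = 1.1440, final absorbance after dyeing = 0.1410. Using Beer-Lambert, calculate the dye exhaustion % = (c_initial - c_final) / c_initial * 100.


c_initial = A_i / (epsilon * l) = 1.1440 / (16380.0830 * 1.8700) = 3.7348e-05 mol/L
c_final = A_f / (epsilon * l) = 0.1410 / (16380.0830 * 1.8700) = 4.6032e-06 mol/L
Exhaustion = (c_initial - c_final) / c_initial * 100 = (3.7348e-05 - 4.6032e-06) / 3.7348e-05 * 100 = 87.6748 %


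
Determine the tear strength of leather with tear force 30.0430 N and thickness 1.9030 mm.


Formula: Tear strength = force / thickness
Substituting: Tear strength = 30.0430 / 1.9030
Result: 15.7872 N/mm


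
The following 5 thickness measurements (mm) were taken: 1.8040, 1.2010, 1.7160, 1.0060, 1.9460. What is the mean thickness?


Formula: Average = sum / n
Substituting: Average = 7.6730 / 5
Result: 1.5346 mm


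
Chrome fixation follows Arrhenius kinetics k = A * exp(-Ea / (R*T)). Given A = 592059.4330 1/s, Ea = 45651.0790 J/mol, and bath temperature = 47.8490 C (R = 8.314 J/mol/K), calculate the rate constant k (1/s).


T_K = T_C + 273.15 = 47.8490 + 273.15 = 320.9990 K
exponent = -Ea / (R * T_K) = -45651.0790 / (8.314 * 320.9990) = -17.1056
k = A * exp(exponent) = 592059.4330 * exp(-17.1056) = 0.0220554 1/s


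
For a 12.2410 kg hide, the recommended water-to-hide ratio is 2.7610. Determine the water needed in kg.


Formula: Water = hide_weight * ratio
Substituting: Water = 12.2410 * 2.7610
Result: 33.7974 kg


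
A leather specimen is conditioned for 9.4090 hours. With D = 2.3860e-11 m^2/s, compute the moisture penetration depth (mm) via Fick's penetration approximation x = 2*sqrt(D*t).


t = 9.4090 hr * 3600 = 33872.4000 s
D * t = 2.3860e-11 * 33872.4000 = 8.0820e-07
x = 2 * sqrt(D*t) = 2 * sqrt(8.0820e-07) = 0.00179799 m = 1.7980 mm


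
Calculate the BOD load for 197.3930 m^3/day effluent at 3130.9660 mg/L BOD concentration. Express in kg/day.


Formula: BOD_load = volume * conc / 1000
Substituting: BOD_load = 197.3930 * 3130.9660 / 1000
Result: 618.0308 kg/day


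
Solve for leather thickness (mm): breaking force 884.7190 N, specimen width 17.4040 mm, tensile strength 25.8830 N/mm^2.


Formula: t = F / (TS * w)
Substituting: t = 884.7190 / (25.8830 * 17.4040)
Result: 1.9640 mm


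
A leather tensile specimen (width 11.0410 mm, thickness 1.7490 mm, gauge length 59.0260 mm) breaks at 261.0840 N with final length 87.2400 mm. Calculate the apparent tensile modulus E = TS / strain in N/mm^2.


TS = F / (w * t) = 261.0840 / (11.0410 * 1.7490) = 13.5202 N/mm^2
strain = (Lf - L0) / L0 = (87.2400 - 59.0260) / 59.0260 = 0.4780
E = TS / strain = 13.5202 / 0.4780 = 28.2853 N/mm^2


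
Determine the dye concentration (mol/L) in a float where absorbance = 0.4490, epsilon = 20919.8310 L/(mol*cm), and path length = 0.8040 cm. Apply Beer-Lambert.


Formula: c = A / (epsilon * l)
Substituting: c = 0.4490 / (20919.8310 * 0.8040)
Result: 2.6695e-05 mol/L


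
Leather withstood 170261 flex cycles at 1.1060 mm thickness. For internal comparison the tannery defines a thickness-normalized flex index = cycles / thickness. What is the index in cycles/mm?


Formula: Index = cycles / thickness
Substituting: Index = 170261 / 1.1060
Result: 153943.0380 cycles/mm


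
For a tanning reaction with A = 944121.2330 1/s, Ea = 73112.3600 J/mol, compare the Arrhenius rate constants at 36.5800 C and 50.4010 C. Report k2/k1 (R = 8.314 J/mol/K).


T1 = 36.5800 + 273.15 = 309.7300 K; T2 = 50.4010 + 273.15 = 323.5510 K
k1 = A * exp(-Ea/(R*T1)) = 944121.2330 * exp(-73112.3600/(8.314*309.7300)) = 4.4106e-07 1/s
k2 = A * exp(-Ea/(R*T2)) = 944121.2330 * exp(-73112.3600/(8.314*323.5510)) = 1.4832e-06 1/s
k2/k1 = 1.4832e-06 / 4.4106e-07 = 3.3629


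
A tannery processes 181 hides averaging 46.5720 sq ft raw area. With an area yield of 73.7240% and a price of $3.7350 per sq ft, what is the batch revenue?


Raw_total = N * avg_area = 181 * 46.5720 = 8429.5320 sq ft
Finished = Raw_total * yield / 100 = 8429.5320 * 73.7240 / 100 = 6214.5882 sq ft
Value = Finished * price = 6214.5882 * 3.7350 = 23211.4868 $


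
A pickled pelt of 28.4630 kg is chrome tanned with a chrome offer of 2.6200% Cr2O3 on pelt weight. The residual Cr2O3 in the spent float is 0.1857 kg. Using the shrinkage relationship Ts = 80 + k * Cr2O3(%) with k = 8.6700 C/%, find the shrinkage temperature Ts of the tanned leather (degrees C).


Offered = pelt * offer_pct / 100 = 28.4630 * 2.6200 / 100 = 0.7457 kg
Uptake = offered - residual = 0.7457 - 0.1857 = 0.5600 kg
Cr2O3% on pelt = uptake / pelt * 100 = 0.5600 / 28.4630 * 100 = 1.9676 %
Ts = 80 + k * Cr2O3% = 80 + 8.6700 * 1.9676 = 97.0589 C


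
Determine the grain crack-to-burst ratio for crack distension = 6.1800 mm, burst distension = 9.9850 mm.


Formula: Ratio = crack / burst
Substituting: Ratio = 6.1800 / 9.9850
Result: 0.6189


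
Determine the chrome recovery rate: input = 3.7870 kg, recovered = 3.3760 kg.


Formula: Recovery = recovered / input * 100
Substituting: Recovery = 3.3760 / 3.7870 * 100
Result: 89.1471 %


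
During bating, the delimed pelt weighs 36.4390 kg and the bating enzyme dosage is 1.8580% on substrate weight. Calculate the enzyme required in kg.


Formula: Enzyme = substrate * pct / 100
Substituting: Enzyme = 36.4390 * 1.8580 / 100
Result: 0.6770 kg


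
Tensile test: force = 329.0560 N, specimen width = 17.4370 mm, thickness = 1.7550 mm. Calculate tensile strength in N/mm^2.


Formula: TS = force / (width * thickness)
Substituting: TS = 329.0560 / (17.4370 * 1.7550)
Result: 10.7528 N/mm^2


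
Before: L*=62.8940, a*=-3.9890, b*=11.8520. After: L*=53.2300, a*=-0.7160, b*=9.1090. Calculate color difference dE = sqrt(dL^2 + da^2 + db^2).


dL = -9.6640, da = 3.2730, db = -2.7430
dE = sqrt((-9.6640)^2 + 3.2730^2 + (-2.7430)^2) = 10.5655


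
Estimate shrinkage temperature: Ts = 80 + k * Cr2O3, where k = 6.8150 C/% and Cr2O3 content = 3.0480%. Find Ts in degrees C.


Formula: Ts = 80 + k * Cr2O3
Substituting: Ts = 80 + 6.8150 * 3.0480
Result: 100.7721 C


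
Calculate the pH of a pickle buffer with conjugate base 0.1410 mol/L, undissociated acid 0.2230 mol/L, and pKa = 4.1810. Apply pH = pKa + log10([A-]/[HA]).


ratio = [A-] / [HA] = 0.1410 / 0.2230 = 0.6323
log10(ratio) = -0.1991
pH = pKa + log10(ratio) = 4.1810 - 0.1991 = 3.9819


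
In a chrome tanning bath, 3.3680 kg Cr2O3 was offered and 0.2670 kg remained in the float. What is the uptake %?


Formula: Uptake = (offered - residual) / offered * 100
Substituting: Uptake = (3.3680 - 0.2670) / 3.3680 * 100
Result: 92.0724 %


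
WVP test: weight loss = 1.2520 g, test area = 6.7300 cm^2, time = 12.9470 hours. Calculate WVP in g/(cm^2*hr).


Formula: WVP = loss / (area * time)
Substituting: WVP = 1.2520 / (6.7300 * 12.9470)
Result: 0.0143688 g/(cm^2*hr)


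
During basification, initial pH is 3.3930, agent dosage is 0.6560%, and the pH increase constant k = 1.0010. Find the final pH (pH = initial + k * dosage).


Formula: pH_final = pH_initial + k * base_pct
Substituting: pH_final = 3.3930 + 1.0010 * 0.6560
Result: 4.0497


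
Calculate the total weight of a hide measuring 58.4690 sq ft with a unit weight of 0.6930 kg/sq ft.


Formula: Weight = area * weight_per_sqft
Substituting: Weight = 58.4690 * 0.6930
Result: 40.5190 kg


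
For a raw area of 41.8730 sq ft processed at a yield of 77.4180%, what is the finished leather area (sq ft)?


Formula: finished = raw * yield / 100
Substituting: finished = 41.8730 * 77.4180 / 100
Result: 32.4172 sq ft


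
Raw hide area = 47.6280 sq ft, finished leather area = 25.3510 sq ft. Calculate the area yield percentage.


Formula: Yield = finished / raw * 100
Substituting: Yield = 25.3510 / 47.6280 * 100
Result: 53.2271 %


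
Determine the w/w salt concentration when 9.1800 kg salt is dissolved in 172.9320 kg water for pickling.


Formula: Conc = salt / (water + salt) * 100
Substituting: Conc = 9.1800 / (172.9320 + 9.1800) * 100
Result: 5.0409 %


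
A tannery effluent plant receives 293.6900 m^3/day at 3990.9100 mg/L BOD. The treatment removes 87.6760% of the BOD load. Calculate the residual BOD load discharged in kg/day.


Load_in = volume * conc / 1000 = 293.6900 * 3990.9100 / 1000 = 1172.0904 kg/day
Removed = Load_in * eff / 100 = 1172.0904 * 87.6760 / 100 = 1027.6419 kg/day
Load_out = Load_in - Removed = 1172.0904 - 1027.6419 = 144.4484 kg/day


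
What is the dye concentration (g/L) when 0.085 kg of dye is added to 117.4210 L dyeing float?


Formula: Conc = dye_mass(kg) / volume(L) * 1000
Substituting: Conc = 0.085 / 117.4210 * 1000
Result: 0.7239 g/L


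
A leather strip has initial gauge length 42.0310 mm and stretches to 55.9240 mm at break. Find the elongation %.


Formula: Elongation = (Lf - L0) / L0 * 100
Substituting: Elongation = (55.9240 - 42.0310) / 42.0310 * 100
Result: 33.0542 %


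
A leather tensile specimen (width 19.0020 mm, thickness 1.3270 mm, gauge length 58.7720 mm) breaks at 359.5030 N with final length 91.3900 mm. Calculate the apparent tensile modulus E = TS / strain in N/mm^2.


TS = F / (w * t) = 359.5030 / (19.0020 * 1.3270) = 14.2571 N/mm^2
strain = (Lf - L0) / L0 = (91.3900 - 58.7720) / 58.7720 = 0.5550
E = TS / strain = 14.2571 / 0.5550 = 25.6889 N/mm^2


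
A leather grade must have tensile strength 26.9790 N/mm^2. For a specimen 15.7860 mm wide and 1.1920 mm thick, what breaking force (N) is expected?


Formula: F = TS * w * t
Substituting: F = 26.9790 * 15.7860 * 1.1920
Result: 507.6615 N


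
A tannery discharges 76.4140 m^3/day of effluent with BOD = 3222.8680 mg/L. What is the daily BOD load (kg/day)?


Formula: BOD_load = volume * conc / 1000
Substituting: BOD_load = 76.4140 * 3222.8680 / 1000
Result: 246.2722 kg/day


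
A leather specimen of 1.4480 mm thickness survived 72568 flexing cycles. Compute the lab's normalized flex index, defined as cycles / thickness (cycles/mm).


Formula: Index = cycles / thickness
Substituting: Index = 72568 / 1.4480
Result: 50116.0221 cycles/mm


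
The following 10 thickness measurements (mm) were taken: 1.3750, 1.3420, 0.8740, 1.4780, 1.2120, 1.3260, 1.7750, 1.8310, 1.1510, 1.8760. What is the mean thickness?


Formula: Average = sum / n
Substituting: Average = 14.2400 / 10
Result: 1.4240 mm


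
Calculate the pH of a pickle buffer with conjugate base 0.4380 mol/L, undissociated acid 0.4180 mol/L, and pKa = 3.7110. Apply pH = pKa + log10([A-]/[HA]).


ratio = [A-] / [HA] = 0.4380 / 0.4180 = 1.0478
log10(ratio) = 0.0202978
pH = pKa + log10(ratio) = 3.7110 + 0.0202978 = 3.7313


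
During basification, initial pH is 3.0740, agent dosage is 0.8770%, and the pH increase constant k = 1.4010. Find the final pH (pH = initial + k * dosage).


Formula: pH_final = pH_initial + k * base_pct
Substituting: pH_final = 3.0740 + 1.4010 * 0.8770
Result: 4.3027


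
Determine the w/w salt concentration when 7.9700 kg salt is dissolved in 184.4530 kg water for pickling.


Formula: Conc = salt / (water + salt) * 100
Substituting: Conc = 7.9700 / (184.4530 + 7.9700) * 100
Result: 4.1419 %


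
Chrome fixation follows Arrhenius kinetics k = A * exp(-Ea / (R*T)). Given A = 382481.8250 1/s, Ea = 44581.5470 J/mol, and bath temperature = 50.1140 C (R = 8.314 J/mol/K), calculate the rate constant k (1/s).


T_K = T_C + 273.15 = 50.1140 + 273.15 = 323.2640 K
exponent = -Ea / (R * T_K) = -44581.5470 / (8.314 * 323.2640) = -16.5878
k = A * exp(exponent) = 382481.8250 * exp(-16.5878) = 0.0239132 1/s


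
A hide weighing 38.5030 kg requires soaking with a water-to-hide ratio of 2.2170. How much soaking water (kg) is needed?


Formula: Water = hide_weight * ratio
Substituting: Water = 38.5030 * 2.2170
Result: 85.3612 kg


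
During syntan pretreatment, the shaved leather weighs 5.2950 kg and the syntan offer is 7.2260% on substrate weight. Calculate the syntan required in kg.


Formula: Syntan = substrate * pct / 100
Substituting: Syntan = 5.2950 * 7.2260 / 100
Result: 0.3826 kg


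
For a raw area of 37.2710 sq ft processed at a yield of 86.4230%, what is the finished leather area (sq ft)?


Formula: finished = raw * yield / 100
Substituting: finished = 37.2710 * 86.4230 / 100
Result: 32.2107 sq ft


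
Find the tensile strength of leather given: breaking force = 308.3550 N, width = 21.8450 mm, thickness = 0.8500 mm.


Formula: TS = force / (width * thickness)
Substituting: TS = 308.3550 / (21.8450 * 0.8500)
Result: 16.6066 N/mm^2


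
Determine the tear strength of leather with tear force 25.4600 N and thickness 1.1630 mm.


Formula: Tear strength = force / thickness
Substituting: Tear strength = 25.4600 / 1.1630
Result: 21.8917 N/mm


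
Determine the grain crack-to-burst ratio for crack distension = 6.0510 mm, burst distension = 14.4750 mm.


Formula: Ratio = crack / burst
Substituting: Ratio = 6.0510 / 14.4750
Result: 0.4180


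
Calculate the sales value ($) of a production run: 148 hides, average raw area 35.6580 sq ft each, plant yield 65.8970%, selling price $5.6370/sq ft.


Raw_total = N * avg_area = 148 * 35.6580 = 5277.3840 sq ft
Finished = Raw_total * yield / 100 = 5277.3840 * 65.8970 / 100 = 3477.6377 sq ft
Value = Finished * price = 3477.6377 * 5.6370 = 19603.4439 $


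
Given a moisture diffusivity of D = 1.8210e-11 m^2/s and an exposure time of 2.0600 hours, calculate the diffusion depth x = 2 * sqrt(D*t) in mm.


t = 2.0600 hr * 3600 = 7416.0000 s
D * t = 1.8210e-11 * 7416.0000 = 1.3505e-07
x = 2 * sqrt(D*t) = 2 * sqrt(1.3505e-07) = 7.3497e-04 m = 0.7350 mm


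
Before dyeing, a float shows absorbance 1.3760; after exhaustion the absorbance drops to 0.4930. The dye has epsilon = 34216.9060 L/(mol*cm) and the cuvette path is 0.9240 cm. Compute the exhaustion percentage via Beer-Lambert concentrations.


c_initial = A_i / (epsilon * l) = 1.3760 / (34216.9060 * 0.9240) = 4.3522e-05 mol/L
c_final = A_f / (epsilon * l) = 0.4930 / (34216.9060 * 0.9240) = 1.5593e-05 mol/L
Exhaustion = (c_initial - c_final) / c_initial * 100 = (4.3522e-05 - 1.5593e-05) / 4.3522e-05 * 100 = 64.1715 %


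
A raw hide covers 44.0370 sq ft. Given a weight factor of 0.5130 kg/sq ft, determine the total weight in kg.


Formula: Weight = area * weight_per_sqft
Substituting: Weight = 44.0370 * 0.5130
Result: 22.5910 kg


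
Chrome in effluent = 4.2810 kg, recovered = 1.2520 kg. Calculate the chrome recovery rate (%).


Formula: Recovery = recovered / input * 100
Substituting: Recovery = 1.2520 / 4.2810 * 100
Result: 29.2455 %


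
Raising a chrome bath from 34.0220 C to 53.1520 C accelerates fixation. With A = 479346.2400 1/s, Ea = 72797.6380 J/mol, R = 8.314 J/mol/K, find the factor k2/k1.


T1 = 34.0220 + 273.15 = 307.1720 K; T2 = 53.1520 + 273.15 = 326.3020 K
k1 = A * exp(-Ea/(R*T1)) = 479346.2400 * exp(-72797.6380/(8.314*307.1720)) = 1.9997e-07 1/s
k2 = A * exp(-Ea/(R*T2)) = 479346.2400 * exp(-72797.6380/(8.314*326.3020)) = 1.0635e-06 1/s
k2/k1 = 1.0635e-06 / 1.9997e-07 = 5.3184


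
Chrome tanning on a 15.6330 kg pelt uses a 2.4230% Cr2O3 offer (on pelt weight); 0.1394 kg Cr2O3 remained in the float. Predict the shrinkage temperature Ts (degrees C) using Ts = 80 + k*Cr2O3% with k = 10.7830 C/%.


Offered = pelt * offer_pct / 100 = 15.6330 * 2.4230 / 100 = 0.3788 kg
Uptake = offered - residual = 0.3788 - 0.1394 = 0.2394 kg
Cr2O3% on pelt = uptake / pelt * 100 = 0.2394 / 15.6330 * 100 = 1.5313 %
Ts = 80 + k * Cr2O3% = 80 + 10.7830 * 1.5313 = 96.5120 C


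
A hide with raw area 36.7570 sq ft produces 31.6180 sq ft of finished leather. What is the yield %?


Formula: Yield = finished / raw * 100
Substituting: Yield = 31.6180 / 36.7570 * 100
Result: 86.0190 %


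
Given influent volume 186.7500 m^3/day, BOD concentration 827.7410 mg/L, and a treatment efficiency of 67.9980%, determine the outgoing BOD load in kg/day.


Load_in = volume * conc / 1000 = 186.7500 * 827.7410 / 1000 = 154.5806 kg/day
Removed = Load_in * eff / 100 = 154.5806 * 67.9980 / 100 = 105.1117 kg/day
Load_out = Load_in - Removed = 154.5806 - 105.1117 = 49.4689 kg/day


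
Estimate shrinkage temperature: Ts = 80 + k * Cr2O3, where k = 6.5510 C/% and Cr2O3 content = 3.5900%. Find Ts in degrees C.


Formula: Ts = 80 + k * Cr2O3
Substituting: Ts = 80 + 6.5510 * 3.5900
Result: 103.5181 C


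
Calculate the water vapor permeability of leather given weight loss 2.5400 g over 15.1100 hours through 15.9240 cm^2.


Formula: WVP = loss / (area * time)
Substituting: WVP = 2.5400 / (15.9240 * 15.1100)
Result: 0.0105564 g/(cm^2*hr)


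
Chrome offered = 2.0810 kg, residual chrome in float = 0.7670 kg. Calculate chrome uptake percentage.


Formula: Uptake = (offered - residual) / offered * 100
Substituting: Uptake = (2.0810 - 0.7670) / 2.0810 * 100
Result: 63.1427 %


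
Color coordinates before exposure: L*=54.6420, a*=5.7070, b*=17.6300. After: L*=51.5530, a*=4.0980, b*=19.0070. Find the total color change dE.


dL = -3.0890, da = -1.6090, db = 1.3770
dE = sqrt((-3.0890)^2 + (-1.6090)^2 + 1.3770^2) = 3.7453


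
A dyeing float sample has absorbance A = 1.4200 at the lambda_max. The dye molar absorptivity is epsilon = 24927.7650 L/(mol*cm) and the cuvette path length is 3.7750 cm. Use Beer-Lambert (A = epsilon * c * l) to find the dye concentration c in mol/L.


Formula: c = A / (epsilon * l)
Substituting: c = 1.4200 / (24927.7650 * 3.7750)
Result: 1.5090e-05 mol/L


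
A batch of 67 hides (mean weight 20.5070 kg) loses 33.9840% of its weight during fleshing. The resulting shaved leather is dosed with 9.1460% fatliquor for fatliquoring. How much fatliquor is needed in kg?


Total_raw = N * avg_wt = 67 * 20.5070 = 1373.9690 kg
Substrate = Total_raw * (1 - loss/100) = 1373.9690 * (1 - 33.9840/100) = 907.0394 kg
Fat = Substrate * pct / 100 = 907.0394 * 9.1460 / 100 = 82.9578 kg


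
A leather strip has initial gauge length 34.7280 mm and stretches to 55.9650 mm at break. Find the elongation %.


Formula: Elongation = (Lf - L0) / L0 * 100
Substituting: Elongation = (55.9650 - 34.7280) / 34.7280 * 100
Result: 61.1524 %


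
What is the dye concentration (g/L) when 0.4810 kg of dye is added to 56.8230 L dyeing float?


Formula: Conc = dye_mass(kg) / volume(L) * 1000
Substituting: Conc = 0.4810 / 56.8230 * 1000
Result: 8.4649 g/L


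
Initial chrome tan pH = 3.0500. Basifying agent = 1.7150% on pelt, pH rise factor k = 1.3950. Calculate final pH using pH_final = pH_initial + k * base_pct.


Formula: pH_final = pH_initial + k * base_pct
Substituting: pH_final = 3.0500 + 1.3950 * 1.7150
Result: 5.4424


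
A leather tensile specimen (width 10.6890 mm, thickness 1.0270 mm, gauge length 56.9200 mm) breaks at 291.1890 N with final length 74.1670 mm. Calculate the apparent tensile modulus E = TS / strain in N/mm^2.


TS = F / (w * t) = 291.1890 / (10.6890 * 1.0270) = 26.5257 N/mm^2
strain = (Lf - L0) / L0 = (74.1670 - 56.9200) / 56.9200 = 0.3030
E = TS / strain = 26.5257 / 0.3030 = 87.5425 N/mm^2


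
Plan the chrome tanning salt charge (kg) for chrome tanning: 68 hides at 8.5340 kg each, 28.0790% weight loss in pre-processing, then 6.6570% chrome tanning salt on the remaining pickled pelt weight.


Total_raw = N * avg_wt = 68 * 8.5340 = 580.3120 kg
Substrate = Total_raw * (1 - loss/100) = 580.3120 * (1 - 28.0790/100) = 417.3662 kg
Chrome = Substrate * pct / 100 = 417.3662 * 6.6570 / 100 = 27.7841 kg


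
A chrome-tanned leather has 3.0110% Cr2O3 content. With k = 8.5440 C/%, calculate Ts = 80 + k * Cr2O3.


Formula: Ts = 80 + k * Cr2O3
Substituting: Ts = 80 + 8.5440 * 3.0110
Result: 105.7260 C


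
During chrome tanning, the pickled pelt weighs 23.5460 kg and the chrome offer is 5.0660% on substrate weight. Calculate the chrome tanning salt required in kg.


Formula: Chrome = substrate * pct / 100
Substituting: Chrome = 23.5460 * 5.0660 / 100
Result: 1.1928 kg


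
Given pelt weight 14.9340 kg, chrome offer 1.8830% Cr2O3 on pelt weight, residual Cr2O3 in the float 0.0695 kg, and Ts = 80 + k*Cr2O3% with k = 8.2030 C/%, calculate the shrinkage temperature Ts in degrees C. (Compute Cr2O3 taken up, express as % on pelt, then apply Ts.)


Offered = pelt * offer_pct / 100 = 14.9340 * 1.8830 / 100 = 0.2812 kg
Uptake = offered - residual = 0.2812 - 0.0695 = 0.2117 kg
Cr2O3% on pelt = uptake / pelt * 100 = 0.2117 / 14.9340 * 100 = 1.4176 %
Ts = 80 + k * Cr2O3% = 80 + 8.2030 * 1.4176 = 91.6287 C


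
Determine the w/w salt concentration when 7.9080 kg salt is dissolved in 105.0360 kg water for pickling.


Formula: Conc = salt / (water + salt) * 100
Substituting: Conc = 7.9080 / (105.0360 + 7.9080) * 100
Result: 7.0017 %


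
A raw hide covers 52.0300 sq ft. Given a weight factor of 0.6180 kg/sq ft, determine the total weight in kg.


Formula: Weight = area * weight_per_sqft
Substituting: Weight = 52.0300 * 0.6180
Result: 32.1545 kg


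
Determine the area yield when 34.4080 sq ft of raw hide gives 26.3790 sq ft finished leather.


Formula: Yield = finished / raw * 100
Substituting: Yield = 26.3790 / 34.4080 * 100
Result: 76.6653 %


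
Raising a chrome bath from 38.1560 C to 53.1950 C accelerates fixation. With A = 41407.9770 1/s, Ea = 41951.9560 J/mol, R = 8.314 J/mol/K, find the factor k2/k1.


T1 = 38.1560 + 273.15 = 311.3060 K; T2 = 53.1950 + 273.15 = 326.3450 K
k1 = A * exp(-Ea/(R*T1)) = 41407.9770 * exp(-41951.9560/(8.314*311.3060)) = 0.0037812 1/s
k2 = A * exp(-Ea/(R*T2)) = 41407.9770 * exp(-41951.9560/(8.314*326.3450)) = 0.00798049 1/s
k2/k1 = 0.00798049 / 0.0037812 = 2.1106


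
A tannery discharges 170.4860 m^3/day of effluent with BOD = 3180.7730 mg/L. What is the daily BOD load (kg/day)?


Formula: BOD_load = volume * conc / 1000
Substituting: BOD_load = 170.4860 * 3180.7730 / 1000
Result: 542.2773 kg/day


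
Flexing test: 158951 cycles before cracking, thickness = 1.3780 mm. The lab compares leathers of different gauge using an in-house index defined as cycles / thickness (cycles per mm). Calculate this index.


Formula: Index = cycles / thickness
Substituting: Index = 158951 / 1.3780
Result: 115349.0566 cycles/mm


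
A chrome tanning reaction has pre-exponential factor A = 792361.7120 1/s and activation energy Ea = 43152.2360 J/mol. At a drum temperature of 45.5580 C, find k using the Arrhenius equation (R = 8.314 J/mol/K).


T_K = T_C + 273.15 = 45.5580 + 273.15 = 318.7080 K
exponent = -Ea / (R * T_K) = -43152.2360 / (8.314 * 318.7080) = -16.2855
k = A * exp(exponent) = 792361.7120 * exp(-16.2855) = 0.0670245 1/s


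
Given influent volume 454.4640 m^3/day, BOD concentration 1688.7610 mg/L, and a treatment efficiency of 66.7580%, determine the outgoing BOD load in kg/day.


Load_in = volume * conc / 1000 = 454.4640 * 1688.7610 / 1000 = 767.4811 kg/day
Removed = Load_in * eff / 100 = 767.4811 * 66.7580 / 100 = 512.3550 kg/day
Load_out = Load_in - Removed = 767.4811 - 512.3550 = 255.1261 kg/day


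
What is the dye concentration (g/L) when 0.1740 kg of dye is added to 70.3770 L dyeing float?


Formula: Conc = dye_mass(kg) / volume(L) * 1000
Substituting: Conc = 0.1740 / 70.3770 * 1000
Result: 2.4724 g/L


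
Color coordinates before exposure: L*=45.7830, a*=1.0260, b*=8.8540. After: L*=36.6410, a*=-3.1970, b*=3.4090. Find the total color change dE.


dL = -9.1420, da = -4.2230, db = -5.4450
dE = sqrt((-9.1420)^2 + (-4.2230)^2 + (-5.4450)^2) = 11.4481


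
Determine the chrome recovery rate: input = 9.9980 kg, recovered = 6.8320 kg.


Formula: Recovery = recovered / input * 100
Substituting: Recovery = 6.8320 / 9.9980 * 100
Result: 68.3337 %


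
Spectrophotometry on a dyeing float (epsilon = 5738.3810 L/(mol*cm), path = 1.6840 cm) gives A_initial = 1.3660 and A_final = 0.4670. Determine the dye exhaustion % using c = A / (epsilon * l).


c_initial = A_i / (epsilon * l) = 1.3660 / (5738.3810 * 1.6840) = 1.4136e-04 mol/L
c_final = A_f / (epsilon * l) = 0.4670 / (5738.3810 * 1.6840) = 4.8327e-05 mol/L
Exhaustion = (c_initial - c_final) / c_initial * 100 = (1.4136e-04 - 4.8327e-05) / 1.4136e-04 * 100 = 65.8126 %


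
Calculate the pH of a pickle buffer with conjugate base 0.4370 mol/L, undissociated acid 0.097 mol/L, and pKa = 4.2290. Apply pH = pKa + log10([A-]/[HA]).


ratio = [A-] / [HA] = 0.4370 / 0.097 = 4.5052
log10(ratio) = 0.6537
pH = pKa + log10(ratio) = 4.2290 + 0.6537 = 4.8827


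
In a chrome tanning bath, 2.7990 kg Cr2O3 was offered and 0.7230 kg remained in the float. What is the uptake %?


Formula: Uptake = (offered - residual) / offered * 100
Substituting: Uptake = (2.7990 - 0.7230) / 2.7990 * 100
Result: 74.1693 %


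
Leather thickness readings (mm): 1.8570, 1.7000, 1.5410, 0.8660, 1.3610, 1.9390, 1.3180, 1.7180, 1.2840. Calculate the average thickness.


Formula: Average = sum / n
Substituting: Average = 13.5840 / 9
Result: 1.5093 mm


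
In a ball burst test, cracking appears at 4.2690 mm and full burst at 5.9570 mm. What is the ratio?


Formula: Ratio = crack / burst
Substituting: Ratio = 4.2690 / 5.9570
Result: 0.7166


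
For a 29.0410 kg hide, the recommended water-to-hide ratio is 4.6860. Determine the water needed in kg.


Formula: Water = hide_weight * ratio
Substituting: Water = 29.0410 * 4.6860
Result: 136.0861 kg


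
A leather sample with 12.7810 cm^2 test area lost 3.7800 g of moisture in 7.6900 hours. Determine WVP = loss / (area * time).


Formula: WVP = loss / (area * time)
Substituting: WVP = 3.7800 / (12.7810 * 7.6900)
Result: 0.0384592 g/(cm^2*hr)


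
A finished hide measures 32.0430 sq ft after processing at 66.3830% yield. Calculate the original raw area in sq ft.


Formula: raw = finished * 100 / yield
Substituting: raw = 32.0430 * 100 / 66.3830
Result: 48.2699 sq ft


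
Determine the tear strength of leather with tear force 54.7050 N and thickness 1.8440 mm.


Formula: Tear strength = force / thickness
Substituting: Tear strength = 54.7050 / 1.8440
Result: 29.6665 N/mm


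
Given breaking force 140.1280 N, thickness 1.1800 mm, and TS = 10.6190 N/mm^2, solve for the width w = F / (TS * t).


Formula: w = F / (TS * t)
Substituting: w = 140.1280 / (10.6190 * 1.1800)
Result: 11.1830 mm


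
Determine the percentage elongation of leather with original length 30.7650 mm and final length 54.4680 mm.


Formula: Elongation = (Lf - L0) / L0 * 100
Substituting: Elongation = (54.4680 - 30.7650) / 30.7650 * 100
Result: 77.0453 %


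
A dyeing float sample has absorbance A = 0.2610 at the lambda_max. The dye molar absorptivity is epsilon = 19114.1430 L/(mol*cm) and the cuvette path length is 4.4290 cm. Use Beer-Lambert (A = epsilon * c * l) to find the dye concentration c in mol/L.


Formula: c = A / (epsilon * l)
Substituting: c = 0.2610 / (19114.1430 * 4.4290)
Result: 3.0830e-06 mol/L


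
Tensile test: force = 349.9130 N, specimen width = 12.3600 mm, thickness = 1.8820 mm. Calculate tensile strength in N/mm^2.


Formula: TS = force / (width * thickness)
Substituting: TS = 349.9130 / (12.3600 * 1.8820)
Result: 15.0426 N/mm^2


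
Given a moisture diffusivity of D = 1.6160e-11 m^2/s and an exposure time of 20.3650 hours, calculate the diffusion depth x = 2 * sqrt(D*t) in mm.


t = 20.3650 hr * 3600 = 73314.0000 s
D * t = 1.6160e-11 * 73314.0000 = 1.1848e-06
x = 2 * sqrt(D*t) = 2 * sqrt(1.1848e-06) = 0.00217693 m = 2.1769 mm


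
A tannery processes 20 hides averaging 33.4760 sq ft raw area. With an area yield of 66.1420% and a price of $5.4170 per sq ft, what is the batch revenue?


Raw_total = N * avg_area = 20 * 33.4760 = 669.5200 sq ft
Finished = Raw_total * yield / 100 = 669.5200 * 66.1420 / 100 = 442.8339 sq ft
Value = Finished * price = 442.8339 * 5.4170 = 2398.8313 $


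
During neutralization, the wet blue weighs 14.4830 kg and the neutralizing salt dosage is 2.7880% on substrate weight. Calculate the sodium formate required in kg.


Formula: Neutralizer = substrate * pct / 100
Substituting: Neutralizer = 14.4830 * 2.7880 / 100
Result: 0.4038 kg


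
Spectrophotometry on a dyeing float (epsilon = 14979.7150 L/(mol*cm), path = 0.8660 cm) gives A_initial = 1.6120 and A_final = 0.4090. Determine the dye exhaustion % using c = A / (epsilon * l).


c_initial = A_i / (epsilon * l) = 1.6120 / (14979.7150 * 0.8660) = 1.2426e-04 mol/L
c_final = A_f / (epsilon * l) = 0.4090 / (14979.7150 * 0.8660) = 3.1528e-05 mol/L
Exhaustion = (c_initial - c_final) / c_initial * 100 = (1.2426e-04 - 3.1528e-05) / 1.2426e-04 * 100 = 74.6278 %


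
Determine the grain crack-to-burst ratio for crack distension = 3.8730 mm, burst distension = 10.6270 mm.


Formula: Ratio = crack / burst
Substituting: Ratio = 3.8730 / 10.6270
Result: 0.3644


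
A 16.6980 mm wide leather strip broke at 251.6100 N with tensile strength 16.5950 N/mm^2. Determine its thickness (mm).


Formula: t = F / (TS * w)
Substituting: t = 251.6100 / (16.5950 * 16.6980)
Result: 0.9080 mm


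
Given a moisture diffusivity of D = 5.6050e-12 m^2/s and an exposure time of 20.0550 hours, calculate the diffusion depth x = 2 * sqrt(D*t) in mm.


t = 20.0550 hr * 3600 = 72198.0000 s
D * t = 5.6050e-12 * 72198.0000 = 4.0467e-07
x = 2 * sqrt(D*t) = 2 * sqrt(4.0467e-07) = 0.00127227 m = 1.2723 mm


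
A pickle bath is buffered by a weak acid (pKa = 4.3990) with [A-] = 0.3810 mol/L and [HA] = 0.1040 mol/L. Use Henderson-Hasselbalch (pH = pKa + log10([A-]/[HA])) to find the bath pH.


ratio = [A-] / [HA] = 0.3810 / 0.1040 = 3.6635
log10(ratio) = 0.5639
pH = pKa + log10(ratio) = 4.3990 + 0.5639 = 4.9629


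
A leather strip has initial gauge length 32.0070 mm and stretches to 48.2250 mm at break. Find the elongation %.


Formula: Elongation = (Lf - L0) / L0 * 100
Substituting: Elongation = (48.2250 - 32.0070) / 32.0070 * 100
Result: 50.6702 %


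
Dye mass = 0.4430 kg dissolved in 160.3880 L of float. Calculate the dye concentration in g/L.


Formula: Conc = dye_mass(kg) / volume(L) * 1000
Substituting: Conc = 0.4430 / 160.3880 * 1000
Result: 2.7621 g/L


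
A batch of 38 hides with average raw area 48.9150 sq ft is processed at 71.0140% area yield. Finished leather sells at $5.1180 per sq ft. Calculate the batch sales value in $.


Raw_total = N * avg_area = 38 * 48.9150 = 1858.7700 sq ft
Finished = Raw_total * yield / 100 = 1858.7700 * 71.0140 / 100 = 1319.9869 sq ft
Value = Finished * price = 1319.9869 * 5.1180 = 6755.6931 $


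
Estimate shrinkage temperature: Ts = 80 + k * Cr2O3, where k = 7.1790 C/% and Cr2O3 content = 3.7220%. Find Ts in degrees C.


Formula: Ts = 80 + k * Cr2O3
Substituting: Ts = 80 + 7.1790 * 3.7220
Result: 106.7202 C


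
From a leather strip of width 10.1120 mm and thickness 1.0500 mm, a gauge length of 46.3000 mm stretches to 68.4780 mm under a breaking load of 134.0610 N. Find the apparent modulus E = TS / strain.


TS = F / (w * t) = 134.0610 / (10.1120 * 1.0500) = 12.6263 N/mm^2
strain = (Lf - L0) / L0 = (68.4780 - 46.3000) / 46.3000 = 0.4790
E = TS / strain = 12.6263 / 0.4790 = 26.3594 N/mm^2


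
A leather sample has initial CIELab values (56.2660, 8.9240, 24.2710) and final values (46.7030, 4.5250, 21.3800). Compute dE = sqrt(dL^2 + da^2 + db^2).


dL = -9.5630, da = -4.3990, db = -2.8910
dE = sqrt((-9.5630)^2 + (-4.3990)^2 + (-2.8910)^2) = 10.9160


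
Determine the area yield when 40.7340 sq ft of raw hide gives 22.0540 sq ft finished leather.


Formula: Yield = finished / raw * 100
Substituting: Yield = 22.0540 / 40.7340 * 100
Result: 54.1415 %


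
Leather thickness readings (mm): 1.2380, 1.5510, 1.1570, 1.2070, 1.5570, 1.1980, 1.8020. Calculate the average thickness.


Formula: Average = sum / n
Substituting: Average = 9.7100 / 7
Result: 1.3871 mm


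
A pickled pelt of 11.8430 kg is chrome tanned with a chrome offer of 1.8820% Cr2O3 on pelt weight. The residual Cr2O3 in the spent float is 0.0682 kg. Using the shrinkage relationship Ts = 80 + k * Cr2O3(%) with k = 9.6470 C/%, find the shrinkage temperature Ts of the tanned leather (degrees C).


Offered = pelt * offer_pct / 100 = 11.8430 * 1.8820 / 100 = 0.2229 kg
Uptake = offered - residual = 0.2229 - 0.0682 = 0.1547 kg
Cr2O3% on pelt = uptake / pelt * 100 = 0.1547 / 11.8430 * 100 = 1.3061 %
Ts = 80 + k * Cr2O3% = 80 + 9.6470 * 1.3061 = 92.6003 C


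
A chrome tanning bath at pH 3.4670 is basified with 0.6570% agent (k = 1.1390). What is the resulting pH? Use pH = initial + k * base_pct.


Formula: pH_final = pH_initial + k * base_pct
Substituting: pH_final = 3.4670 + 1.1390 * 0.6570
Result: 4.2153
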